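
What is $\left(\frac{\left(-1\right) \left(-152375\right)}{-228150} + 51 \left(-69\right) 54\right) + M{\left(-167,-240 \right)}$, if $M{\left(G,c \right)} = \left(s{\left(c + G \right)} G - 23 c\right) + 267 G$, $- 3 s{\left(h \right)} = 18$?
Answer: $- \frac{2081582813}{9126} \approx -2.2809 \cdot 10^{5}$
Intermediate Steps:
$s{\left(h \right)} = -6$ ($s{\left(h \right)} = \left(- \frac{1}{3}\right) 18 = -6$)
$M{\left(G,c \right)} = - 23 c + 261 G$ ($M{\left(G,c \right)} = \left(- 6 G - 23 c\right) + 267 G = \left(- 23 c - 6 G\right) + 267 G = - 23 c + 261 G$)
$\left(\frac{\left(-1\right) \left(-152375\right)}{-228150} + 51 \left(-69\right) 54\right) + M{\left(-167,-240 \right)} = \left(\frac{\left(-1\right) \left(-152375\right)}{-228150} + 51 \left(-69\right) 54\right) + \left(\left(-23\right) \left(-240\right) + 261 \left(-167\right)\right) = \left(152375 \left(- \frac{1}{228150}\right) - 190026\right) + \left(5520 - 43587\right) = \left(- \frac{6095}{9126} - 190026\right) - 38067 = - \frac{1734183371}{9126} - 38067 = - \frac{2081582813}{9126}$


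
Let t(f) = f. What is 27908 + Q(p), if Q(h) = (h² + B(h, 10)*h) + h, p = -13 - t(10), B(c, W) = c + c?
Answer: 29472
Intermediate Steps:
B(c, W) = 2*c
p = -23 (p = -13 - 1*10 = -13 - 10 = -23)
Q(h) = h + 3*h² (Q(h) = (h² + (2*h)*h) + h = (h² + 2*h²) + h = 3*h² + h = h + 3*h²)
27908 + Q(p) = 27908 - 23*(1 + 3*(-23)) = 27908 - 23*(1 - 69) = 27908 - 23*(-68) = 27908 + 1564 = 29472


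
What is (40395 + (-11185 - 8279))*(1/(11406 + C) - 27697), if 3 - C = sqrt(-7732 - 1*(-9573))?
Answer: -75459118073438301/130163440 + 20931*sqrt(1841)/130163440 ≈ -5.7973e+8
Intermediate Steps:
C = 3 - sqrt(1841) (C = 3 - sqrt(-7732 - 1*(-9573)) = 3 - sqrt(-7732 + 9573) = 3 - sqrt(1841) ≈ -39.907)
(40395 + (-11185 - 8279))*(1/(11406 + C) - 27697) = (40395 + (-11185 - 8279))*(1/(11406 + (3 - sqrt(1841))) - 27697) = (40395 - 19464)*(1/(11409 - sqrt(1841)) - 27697) = 20931*(-27697 + 1/(11409 - sqrt(1841))) = -579725907 + 20931/(11409 - sqrt(1841))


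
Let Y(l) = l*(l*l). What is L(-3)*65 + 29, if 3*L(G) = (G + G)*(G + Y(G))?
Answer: 3929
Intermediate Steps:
Y(l) = l**3 (Y(l) = l*l**2 = l**3)
L(G) = 2*G*(G + G**3)/3 (L(G) = ((G + G)*(G + G**3))/3 = ((2*G)*(G + G**3))/3 = (2*G*(G + G**3))/3 = 2*G*(G + G**3)/3)
L(-3)*65 + 29 = ((2/3)*(-3)**2*(1 + (-3)**2))*65 + 29 = ((2/3)*9*(1 + 9))*65 + 29 = ((2/3)*9*10)*65 + 29 = 60*65 + 29 = 3900 + 29 = 3929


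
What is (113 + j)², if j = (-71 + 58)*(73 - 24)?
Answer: 274576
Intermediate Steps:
j = -637 (j = -13*49 = -637)
(113 + j)² = (113 - 637)² = (-524)² = 274576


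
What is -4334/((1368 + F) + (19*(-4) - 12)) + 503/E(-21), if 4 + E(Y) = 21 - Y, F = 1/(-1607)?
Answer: 40525807/4113918 ≈ 9.8509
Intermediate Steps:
F = -1/1607 ≈ -0.00062228
E(Y) = 17 - Y (E(Y) = -4 + (21 - Y) = 17 - Y)
-4334/((1368 + F) + (19*(-4) - 12)) + 503/E(-21) = -4334/((1368 - 1/1607) + (19*(-4) - 12)) + 503/(17 - 1*(-21)) = -4334/(2198375/1607 + (-76 - 12)) + 503/(17 + 21) = -4334/(2198375/1607 - 88) + 503/38 = -4334/2056959/1607 + 503*(1/38) = -4334*1607/2056959 + 503/38 = -6964738/2056959 + 503/38 = 40525807/4113918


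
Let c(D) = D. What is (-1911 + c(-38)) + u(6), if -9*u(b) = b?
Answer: -5849/3 ≈ -1949.7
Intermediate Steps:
u(b) = -b/9
(-1911 + c(-38)) + u(6) = (-1911 - 38) - ⅑*6 = -1949 - ⅔ = -5849/3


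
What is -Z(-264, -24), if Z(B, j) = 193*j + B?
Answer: 4896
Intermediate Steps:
Z(B, j) = B + 193*j
-Z(-264, -24) = -(-264 + 193*(-24)) = -(-264 - 4632) = -1*(-4896) = 4896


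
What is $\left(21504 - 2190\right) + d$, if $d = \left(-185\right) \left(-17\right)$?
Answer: $22459$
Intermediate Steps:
$d = 3145$
$\left(21504 - 2190\right) + d = \left(21504 - 2190\right) + 3145 = 19314 + 3145 = 22459$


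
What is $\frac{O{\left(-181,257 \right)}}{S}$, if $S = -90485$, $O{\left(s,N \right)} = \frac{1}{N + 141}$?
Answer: $- \frac{1}{36013030} \approx -2.7768 \cdot 10^{-8}$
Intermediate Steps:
$O{\left(s,N \right)} = \frac{1}{141 + N}$
$\frac{O{\left(-181,257 \right)}}{S} = \frac{1}{\left(141 + 257\right) \left(-90485\right)} = \frac{1}{398} \left(- \frac{1}{90485}\right) = - \frac{1}{36013030}$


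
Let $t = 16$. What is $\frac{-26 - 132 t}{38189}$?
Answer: $- \frac{2138}{38189} \approx -0.055985$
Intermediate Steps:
$\frac{-26 - 132 t}{38189} = \frac{-26 - 2112}{38189} = \left(-26 - 2112\right) \frac{1}{38189} = \left(-2138\right) \frac{1}{38189} = - \frac{2138}{38189}$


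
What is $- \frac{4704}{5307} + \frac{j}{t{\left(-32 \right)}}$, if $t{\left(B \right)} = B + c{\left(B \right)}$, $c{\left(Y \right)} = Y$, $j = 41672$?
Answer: $- \frac{9227265}{14152} \approx -652.01$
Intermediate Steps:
$t{\left(B \right)} = 2 B$ ($t{\left(B \right)} = B + B = 2 B$)
$- \frac{4704}{5307} + \frac{j}{t{\left(-32 \right)}} = - \frac{4704}{5307} + \frac{41672}{2 \left(-32\right)} = \left(-4704\right) \frac{1}{5307} + \frac{41672}{-64} = - \frac{1568}{1769} + 41672 \left(- \frac{1}{64}\right) = - \frac{1568}{1769} - \frac{5209}{8} = - \frac{9227265}{14152}$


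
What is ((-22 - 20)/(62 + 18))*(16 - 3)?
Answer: -273/40 ≈ -6.8250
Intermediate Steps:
((-22 - 20)/(62 + 18))*(16 - 3) = -42/80*13 = -42*1/80*13 = -21/40*13 = -273/40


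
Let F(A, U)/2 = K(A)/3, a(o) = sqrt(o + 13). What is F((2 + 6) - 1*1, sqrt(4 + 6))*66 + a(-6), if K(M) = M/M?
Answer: 44 + sqrt(7) ≈ 46.646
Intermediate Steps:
K(M) = 1
a(o) = sqrt(13 + o)
F(A, U) = 2/3 (F(A, U) = 2*(1/3) = 2/3)
F((2 + 6) - 1*1, sqrt(4 + 6))*66 + a(-6) = (2/3)*66 + sqrt(13 - 6) = 44 + sqrt(7)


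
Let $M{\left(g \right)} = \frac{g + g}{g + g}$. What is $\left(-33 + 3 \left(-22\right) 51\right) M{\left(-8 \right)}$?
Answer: $-3399$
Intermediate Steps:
$M{\left(g \right)} = 1$ ($M{\left(g \right)} = \frac{2 g}{2 g} = 2 g \frac{1}{2 g} = 1$)
$\left(-33 + 3 \left(-22\right) 51\right) M{\left(-8 \right)} = \left(-33 + 3 \left(-22\right) 51\right) 1 = \left(-33 - 3366\right) 1 = \left(-3399\right) 1 = -3399$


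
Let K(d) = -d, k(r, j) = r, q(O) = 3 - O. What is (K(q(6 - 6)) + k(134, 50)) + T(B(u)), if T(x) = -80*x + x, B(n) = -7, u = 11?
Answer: 684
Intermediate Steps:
T(x) = -79*x
(K(q(6 - 6)) + k(134, 50)) + T(B(u)) = (-(3 - (6 - 6)) + 134) - 79*(-7) = (-(3 - 1*0) + 134) + 553 = (-(3 + 0) + 134) + 553 = (-1*3 + 134) + 553 = (-3 + 134) + 553 = 131 + 553 = 684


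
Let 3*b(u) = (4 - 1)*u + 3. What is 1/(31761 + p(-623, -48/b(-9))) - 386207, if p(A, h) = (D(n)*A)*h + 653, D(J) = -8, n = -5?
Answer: -24067647825/62318 ≈ -3.8621e+5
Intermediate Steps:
b(u) = 1 + u (b(u) = ((4 - 1)*u + 3)/3 = (3*u + 3)/3 = (3 + 3*u)/3 = 1 + u)
p(A, h) = 653 - 8*A*h (p(A, h) = (-8*A)*h + 653 = -8*A*h + 653 = 653 - 8*A*h)
1/(31761 + p(-623, -48/b(-9))) - 386207 = 1/(31761 + (653 - 8*(-623)*(-48/(1 - 9)))) - 386207 = 1/(31761 + (653 - 8*(-623)*(-48/(-8)))) - 386207 = 1/(31761 + (653 - 8*(-623)*(-48*(-1/8)))) - 386207 = 1/(31761 + (653 - 8*(-623)*6)) - 386207 = 1/(31761 + (653 + 29904)) - 386207 = 1/(31761 + 30557) - 386207 = 1/62318 - 386207 = -24067647825/62318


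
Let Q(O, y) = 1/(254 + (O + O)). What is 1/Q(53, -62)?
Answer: 360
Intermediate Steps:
Q(O, y) = 1/(254 + 2*O)
1/Q(53, -62) = 1/(1/(2*(127 + 53))) = 1/((1/2)/180) = 1/((1/2)*(1/180)) = 1/(1/360) = 360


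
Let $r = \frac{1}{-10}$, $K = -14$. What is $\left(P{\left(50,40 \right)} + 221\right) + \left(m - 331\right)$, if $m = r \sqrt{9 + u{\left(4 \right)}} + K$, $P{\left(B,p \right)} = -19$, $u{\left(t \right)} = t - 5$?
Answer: $-143 - \frac{\sqrt{2}}{5} \approx -143.28$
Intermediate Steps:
$u{\left(t \right)} = -5 + t$ ($u{\left(t \right)} = t - 5 = -5 + t$)
$r = - \frac{1}{10} \approx -0.1$
$m = -14 - \frac{\sqrt{2}}{5}$ ($m = - \frac{\sqrt{9 + \left(-5 + 4\right)}}{10} - 14 = - \frac{\sqrt{9 - 1}}{10} - 14 = - \frac{\sqrt{8}}{10} - 14 = - \frac{2 \sqrt{2}}{10} - 14 = - \frac{\sqrt{2}}{5} - 14 = -14 - \frac{\sqrt{2}}{5} \approx -14.283$)
$\left(P{\left(50,40 \right)} + 221\right) + \left(m - 331\right) = \left(-19 + 221\right) - \left(345 + \frac{\sqrt{2}}{5}\right) = 202 - \left(345 + \frac{\sqrt{2}}{5}\right) = -143 - \frac{\sqrt{2}}{5}$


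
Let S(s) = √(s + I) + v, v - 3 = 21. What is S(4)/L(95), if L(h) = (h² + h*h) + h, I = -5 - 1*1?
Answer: 24/18145 + I*√2/18145 ≈ 0.0013227 + 7.794e-5*I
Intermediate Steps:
I = -6 (I = -5 - 1 = -6)
v = 24 (v = 3 + 21 = 24)
S(s) = 24 + √(-6 + s) (S(s) = √(s - 6) + 24 = √(-6 + s) + 24 = 24 + √(-6 + s))
L(h) = h + 2*h² (L(h) = (h² + h²) + h = 2*h² + h = h + 2*h²)
S(4)/L(95) = (24 + √(-6 + 4))/((95*(1 + 2*95))) = (24 + √(-2))/((95*(1 + 190))) = (24 + I*√2)/((95*191)) = (24 + I*√2)/18145 = (24 + I*√2)*(1/18145) = 24/18145 + I*√2/18145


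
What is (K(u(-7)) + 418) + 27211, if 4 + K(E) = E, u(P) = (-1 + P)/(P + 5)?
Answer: 27629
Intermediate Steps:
u(P) = (-1 + P)/(5 + P)
K(E) = -4 + E
(K(u(-7)) + 418) + 27211 = ((-4 + (-1 - 7)/(5 - 7)) + 418) + 27211 = ((-4 - 8/(-2)) + 418) + 27211 = ((-4 - 1/2*(-8)) + 418) + 27211 = ((-4 + 4) + 418) + 27211 = (0 + 418) + 27211 = 418 + 27211 = 27629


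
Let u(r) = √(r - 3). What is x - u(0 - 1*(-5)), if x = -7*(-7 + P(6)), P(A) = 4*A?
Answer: -119 - √2 ≈ -120.41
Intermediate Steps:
u(r) = √(-3 + r)
x = -119 (x = -7*(-7 + 4*6) = -7*(-7 + 24) = -7*17 = -119)
x - u(0 - 1*(-5)) = -119 - √(-3 + (0 - 1*(-5))) = -119 - √(-3 + (0 + 5)) = -119 - √(-3 + 5) = -119 - √2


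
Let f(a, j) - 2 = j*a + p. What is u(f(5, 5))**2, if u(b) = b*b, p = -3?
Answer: 331776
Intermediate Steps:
f(a, j) = -1 + a*j (f(a, j) = 2 + (j*a - 3) = 2 + (a*j - 3) = 2 + (-3 + a*j) = -1 + a*j)
u(b) = b**2
u(f(5, 5))**2 = ((-1 + 5*5)**2)**2 = ((-1 + 25)**2)**2 = (24**2)**2 = 576**2 = 331776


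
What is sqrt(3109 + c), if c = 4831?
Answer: 2*sqrt(1985) ≈ 89.107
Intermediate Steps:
sqrt(3109 + c) = sqrt(3109 + 4831) = sqrt(7940) = 2*sqrt(1985)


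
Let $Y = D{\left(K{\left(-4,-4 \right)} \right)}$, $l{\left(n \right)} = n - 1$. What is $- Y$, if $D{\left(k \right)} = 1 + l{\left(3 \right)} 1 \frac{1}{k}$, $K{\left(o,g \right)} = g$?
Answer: $- \frac{1}{2} \approx -0.5$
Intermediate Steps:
$l{\left(n \right)} = -1 + n$
$D{\left(k \right)} = 1 + \frac{2}{k}$ ($D{\left(k \right)} = 1 + \left(-1 + 3\right) 1 \frac{1}{k} = 1 + \frac{2}{k}$)
$Y = \frac{1}{2}$ ($Y = \frac{2 - 4}{-4} = \left(- \frac{1}{4}\right) \left(-2\right) = \frac{1}{2} \approx 0.5$)
$- Y = \left(-1\right) \frac{1}{2} = - \frac{1}{2}$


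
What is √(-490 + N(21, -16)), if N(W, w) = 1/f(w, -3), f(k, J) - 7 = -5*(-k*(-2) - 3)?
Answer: I*√16230578/182 ≈ 22.136*I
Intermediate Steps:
f(k, J) = 22 - 10*k (f(k, J) = 7 - 5*(-k*(-2) - 3) = 7 - 5*(2*k - 3) = 7 - 5*(-3 + 2*k) = 7 + (15 - 10*k) = 22 - 10*k)
N(W, w) = 1/(22 - 10*w)
√(-490 + N(21, -16)) = √(-490 - 1/(-22 + 10*(-16))) = √(-490 - 1/(-22 - 160)) = √(-490 - 1/(-182)) = √(-490 - 1*(-1/182)) = √(-490 + 1/182) = √(-89179/182) = I*√16230578/182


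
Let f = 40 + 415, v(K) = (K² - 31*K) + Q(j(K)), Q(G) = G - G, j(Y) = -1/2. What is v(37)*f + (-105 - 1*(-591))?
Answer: 101496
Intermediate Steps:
j(Y) = -½ (j(Y) = -1*½ = -½)
Q(G) = 0
v(K) = K² - 31*K (v(K) = (K² - 31*K) + 0 = K² - 31*K)
f = 455
v(37)*f + (-105 - 1*(-591)) = (37*(-31 + 37))*455 + (-105 - 1*(-591)) = (37*6)*455 + (-105 + 591) = 222*455 + 486 = 101010 + 486 = 101496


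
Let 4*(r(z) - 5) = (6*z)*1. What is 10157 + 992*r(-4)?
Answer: 9165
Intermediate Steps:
r(z) = 5 + 3*z/2 (r(z) = 5 + ((6*z)*1)/4 = 5 + (6*z)/4 = 5 + 3*z/2)
10157 + 992*r(-4) = 10157 + 992*(5 + (3/2)*(-4)) = 10157 + 992*(5 - 6) = 10157 + 992*(-1) = 10157 - 992 = 9165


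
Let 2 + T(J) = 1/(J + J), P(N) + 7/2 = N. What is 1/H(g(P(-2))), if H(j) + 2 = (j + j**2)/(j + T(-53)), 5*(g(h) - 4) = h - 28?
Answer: -8320/24749 ≈ -0.33617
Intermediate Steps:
P(N) = -7/2 + N
g(h) = -8/5 + h/5 (g(h) = 4 + (h - 28)/5 = 4 + (-28 + h)/5 = 4 + (-28/5 + h/5) = -8/5 + h/5)
T(J) = -2 + 1/(2*J) (T(J) = -2 + 1/(J + J) = -2 + 1/(2*J))
H(j) = -2 + (j + j**2)/(-213/106 + j) (H(j) = -2 + (j + j**2)/(j + (-2 + (1/2)/(-53))) = -2 + (j + j**2)/(j + (-2 + (1/2)*(-1/53))) = -2 + (j + j**2)/(j + (-2 - 1/106)) = -2 + (j + j**2)/(j - 213/106) = -2 + (j + j**2)/(-213/106 + j))
1/H(g(P(-2))) = 1/(2*(-213 - 53*(-8/5 + (-7/2 - 2)/5)**2 + 53*(-8/5 + (-7/2 - 2)/5))/(213 - 106*(-8/5 + (-7/2 - 2)/5))) = 1/(2*(-213 - 53*(-8/5 + (1/5)*(-11/2))**2 + 53*(-8/5 + (1/5)*(-11/2)))/(213 - 106*(-8/5 + (1/5)*(-11/2)))) = 1/(2*(-213 - 53*(-8/5 - 11/10)**2 + 53*(-8/5 - 11/10))/(213 - 106*(-8/5 - 11/10))) = 1/(2*(-213 - 53*(-27/10)**2 + 53*(-27/10))/(213 - 106*(-27/10))) = 1/(2*(-213 - 53*729/100 - 1431/10)/(213 + 1431/5)) = 1/(2*(-213 - 38637/100 - 1431/10)/(2496/5)) = 1/(2*(5/2496)*(-74247/100)) = 1/(-24749/8320) = -8320/24749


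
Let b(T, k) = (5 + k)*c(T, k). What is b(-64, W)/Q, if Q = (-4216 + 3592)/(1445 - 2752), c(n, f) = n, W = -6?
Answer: 5228/39 ≈ 134.05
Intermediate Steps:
b(T, k) = T*(5 + k) (b(T, k) = (5 + k)*T = T*(5 + k))
Q = 624/1307 (Q = -624/(-1307) = -624*(-1/1307) = 624/1307 ≈ 0.47743)
b(-64, W)/Q = (-64*(5 - 6))/(624/1307) = -64*(-1)*(1307/624) = 64*(1307/624) = 5228/39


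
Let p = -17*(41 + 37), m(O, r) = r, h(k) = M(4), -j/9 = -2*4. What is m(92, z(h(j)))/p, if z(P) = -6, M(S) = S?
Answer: 1/221 ≈ 0.0045249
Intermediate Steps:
j = 72 (j = -(-18)*4 = -9*(-8) = 72)
h(k) = 4
p = -1326 (p = -17*78 = -1326)
m(92, z(h(j)))/p = -6/(-1326) = -6*(-1/1326) = 1/221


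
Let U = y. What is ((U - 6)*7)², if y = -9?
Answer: 11025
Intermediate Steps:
U = -9
((U - 6)*7)² = ((-9 - 6)*7)² = (-15*7)² = (-105)² = 11025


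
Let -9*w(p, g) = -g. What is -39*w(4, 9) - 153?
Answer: -192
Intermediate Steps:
w(p, g) = g/9 (w(p, g) = -(-1)*g/9 = g/9)
-39*w(4, 9) - 153 = -13*9/3 - 153 = -39*1 - 153 = -39 - 153 = -192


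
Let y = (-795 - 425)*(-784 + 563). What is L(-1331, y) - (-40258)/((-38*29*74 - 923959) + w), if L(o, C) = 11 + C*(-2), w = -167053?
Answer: -316139198249/586280 ≈ -5.3923e+5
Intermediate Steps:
y = 269620 (y = -1220*(-221) = 269620)
L(o, C) = 11 - 2*C
L(-1331, y) - (-40258)/((-38*29*74 - 923959) + w) = (11 - 2*269620) - (-40258)/((-38*29*74 - 923959) - 167053) = (11 - 539240) - (-40258)/((-1102*74 - 923959) - 167053) = -539229 - (-40258)/((-81548 - 923959) - 167053) = -539229 - (-40258)/(-1005507 - 167053) = -539229 - (-40258)/(-1172560) = -539229 - (-40258)*(-1)/1172560 = -539229 - 1*20129/586280 = -539229 - 20129/586280 = -316139198249/586280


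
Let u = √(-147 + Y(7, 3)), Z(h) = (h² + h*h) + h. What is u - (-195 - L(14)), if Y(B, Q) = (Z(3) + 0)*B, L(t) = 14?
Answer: 209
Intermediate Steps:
Z(h) = h + 2*h² (Z(h) = (h² + h²) + h = 2*h² + h = h + 2*h²)
Y(B, Q) = 21*B (Y(B, Q) = (3*(1 + 2*3) + 0)*B = (3*(1 + 6) + 0)*B = (3*7 + 0)*B = (21 + 0)*B = 21*B)
u = 0 (u = √(-147 + 21*7) = √(-147 + 147) = √0 = 0)
u - (-195 - L(14)) = 0 - (-195 - 1*14) = 0 - (-195 - 14) = 0 - 1*(-209) = 0 + 209 = 209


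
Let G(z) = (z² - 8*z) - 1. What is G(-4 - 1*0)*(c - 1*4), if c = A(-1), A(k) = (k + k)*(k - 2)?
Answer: 94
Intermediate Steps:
A(k) = 2*k*(-2 + k) (A(k) = (2*k)*(-2 + k) = 2*k*(-2 + k))
c = 6 (c = 2*(-1)*(-2 - 1) = 2*(-1)*(-3) = 6)
G(z) = -1 + z² - 8*z
G(-4 - 1*0)*(c - 1*4) = (-1 + (-4 - 1*0)² - 8*(-4 - 1*0))*(6 - 1*4) = (-1 + (-4 + 0)² - 8*(-4 + 0))*(6 - 4) = (-1 + (-4)² - 8*(-4))*2 = (-1 + 16 + 32)*2 = 47*2 = 94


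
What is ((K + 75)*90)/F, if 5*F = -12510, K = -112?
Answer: 185/139 ≈ 1.3309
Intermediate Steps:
F = -2502 (F = (⅕)*(-12510) = -2502)
((K + 75)*90)/F = ((-112 + 75)*90)/(-2502) = -37*90*(-1/2502) = -3330*(-1/2502) = 185/139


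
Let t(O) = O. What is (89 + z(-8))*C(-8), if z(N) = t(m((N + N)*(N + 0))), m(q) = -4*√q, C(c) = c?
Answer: -712 + 256*√2 ≈ -349.96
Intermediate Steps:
z(N) = -4*√2*√(N²) (z(N) = -4*√((N + 0)*(N + N)) = -4*√(2*N²) = -4*√2*√(N²))
(89 + z(-8))*C(-8) = (89 - 4*√2*√((-8)²))*(-8) = (89 - 4*√2*√64)*(-8) = (89 - 4*√2*8)*(-8) = (89 - 32*√2)*(-8) = -712 + 256*√2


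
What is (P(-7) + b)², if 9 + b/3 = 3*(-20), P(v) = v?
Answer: 45796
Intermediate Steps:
b = -207 (b = -27 + 3*(3*(-20)) = -27 + 3*(-60) = -27 - 180 = -207)
(P(-7) + b)² = (-7 - 207)² = (-214)² = 45796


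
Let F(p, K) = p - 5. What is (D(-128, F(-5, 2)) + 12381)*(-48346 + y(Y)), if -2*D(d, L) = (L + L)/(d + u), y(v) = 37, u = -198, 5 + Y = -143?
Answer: -97492296282/163 ≈ -5.9811e+8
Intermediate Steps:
F(p, K) = -5 + p
Y = -148 (Y = -5 - 143 = -148)
D(d, L) = -L/(-198 + d) (D(d, L) = -(L + L)/(2*(d - 198)) = -2*L/(2*(-198 + d)) = -L/(-198 + d))
(D(-128, F(-5, 2)) + 12381)*(-48346 + y(Y)) = (-(-5 - 5)/(-198 - 128) + 12381)*(-48346 + 37) = (-1*(-10)/(-326) + 12381)*(-48309) = (-1*(-10)*(-1/326) + 12381)*(-48309) = (-5/163 + 12381)*(-48309) = (2018098/163)*(-48309) = -97492296282/163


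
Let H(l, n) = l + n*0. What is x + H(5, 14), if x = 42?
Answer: 47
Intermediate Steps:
H(l, n) = l (H(l, n) = l + 0 = l)
x + H(5, 14) = 42 + 5 = 47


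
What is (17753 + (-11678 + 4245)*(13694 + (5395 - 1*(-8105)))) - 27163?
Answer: -202142412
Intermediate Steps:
(17753 + (-11678 + 4245)*(13694 + (5395 - 1*(-8105)))) - 27163 = (17753 - 7433*(13694 + (5395 + 8105))) - 27163 = (17753 - 7433*(13694 + 13500)) - 27163 = (17753 - 7433*27194) - 27163 = (17753 - 202133002) - 27163 = -202115249 - 27163 = -202142412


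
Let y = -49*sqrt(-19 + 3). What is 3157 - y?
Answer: 3157 + 196*I ≈ 3157.0 + 196.0*I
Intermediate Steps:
y = -196*I ≈ -196.0*I
3157 - y = 3157 - (-196)*I = 3157 + 196*I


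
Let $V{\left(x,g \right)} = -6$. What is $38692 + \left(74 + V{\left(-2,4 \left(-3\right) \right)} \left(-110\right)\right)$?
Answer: $39426$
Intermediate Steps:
$38692 + \left(74 + V{\left(-2,4 \left(-3\right) \right)} \left(-110\right)\right) = 38692 + \left(74 - -660\right) = 38692 + \left(74 + 660\right) = 38692 + 734 = 39426$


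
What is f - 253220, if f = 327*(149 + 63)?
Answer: -183896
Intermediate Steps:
f = 69324 (f = 327*212 = 69324)
f - 253220 = 69324 - 253220 = -183896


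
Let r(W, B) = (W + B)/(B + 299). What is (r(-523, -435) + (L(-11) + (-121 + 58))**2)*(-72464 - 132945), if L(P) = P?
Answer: -76586129423/68 ≈ -1.1263e+9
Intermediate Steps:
r(W, B) = (B + W)/(299 + B)
(r(-523, -435) + (L(-11) + (-121 + 58))**2)*(-72464 - 132945) = ((-435 - 523)/(299 - 435) + (-11 + (-121 + 58))**2)*(-72464 - 132945) = (-958/(-136) + (-11 - 63)**2)*(-205409) = (-1/136*(-958) + (-74)**2)*(-205409) = (479/68 + 5476)*(-205409) = (372847/68)*(-205409) = -76586129423/68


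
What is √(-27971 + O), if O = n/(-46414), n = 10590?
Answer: 2*I*√3766080068111/23207 ≈ 167.25*I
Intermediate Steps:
O = -5295/23207 (O = 10590/(-46414) = 10590*(-1/46414) = -5295/23207 ≈ -0.22816)
√(-27971 + O) = √(-27971 - 5295/23207) = √(-649128292/23207) = 2*I*√3766080068111/23207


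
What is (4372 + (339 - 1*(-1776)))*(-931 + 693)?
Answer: -1543906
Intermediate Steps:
(4372 + (339 - 1*(-1776)))*(-931 + 693) = (4372 + (339 + 1776))*(-238) = (4372 + 2115)*(-238) = 6487*(-238) = -1543906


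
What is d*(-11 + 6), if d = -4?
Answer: 20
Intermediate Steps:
d*(-11 + 6) = -4*(-11 + 6) = -4*(-5) = 20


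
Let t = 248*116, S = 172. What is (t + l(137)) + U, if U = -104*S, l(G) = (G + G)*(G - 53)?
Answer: 33896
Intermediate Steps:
l(G) = 2*G*(-53 + G) (l(G) = (2*G)*(-53 + G) = 2*G*(-53 + G))
t = 28768
U = -17888 (U = -104*172 = -17888)
(t + l(137)) + U = (28768 + 2*137*(-53 + 137)) - 17888 = (28768 + 2*137*84) - 17888 = (28768 + 23016) - 17888 = 51784 - 17888 = 33896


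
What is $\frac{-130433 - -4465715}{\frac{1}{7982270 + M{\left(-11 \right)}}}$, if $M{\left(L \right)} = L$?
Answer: $34605343762038$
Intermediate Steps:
$\frac{-130433 - -4465715}{\frac{1}{7982270 + M{\left(-11 \right)}}} = \frac{-130433 - -4465715}{\frac{1}{7982270 - 11}} = \frac{-130433 + 4465715}{\frac{1}{7982259}} = 4335282 \frac{1}{\frac{1}{7982259}} = 4335282 \cdot 7982259 = 34605343762038$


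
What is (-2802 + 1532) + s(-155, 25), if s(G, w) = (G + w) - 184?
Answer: -1584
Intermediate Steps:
s(G, w) = -184 + G + w
(-2802 + 1532) + s(-155, 25) = (-2802 + 1532) + (-184 - 155 + 25) = -1270 - 314 = -1584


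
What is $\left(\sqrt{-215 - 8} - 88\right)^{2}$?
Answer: $\left(88 - i \sqrt{223}\right)^{2} \approx 7521.0 - 2628.2 i$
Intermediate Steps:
$\left(\sqrt{-215 - 8} - 88\right)^{2} = \left(\sqrt{-223} - 88\right)^{2} = \left(i \sqrt{223} - 88\right)^{2} = \left(-88 + i \sqrt{223}\right)^{2}$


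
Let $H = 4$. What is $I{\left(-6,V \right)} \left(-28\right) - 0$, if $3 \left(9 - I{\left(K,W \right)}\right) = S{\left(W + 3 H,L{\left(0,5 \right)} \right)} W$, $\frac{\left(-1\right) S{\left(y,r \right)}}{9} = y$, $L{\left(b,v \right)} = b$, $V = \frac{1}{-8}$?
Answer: $- \frac{2037}{16} \approx -127.31$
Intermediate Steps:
$V = - \frac{1}{8} \approx -0.125$
$S{\left(y,r \right)} = - 9 y$
$I{\left(K,W \right)} = 9 - \frac{W \left(-108 - 9 W\right)}{3}$ ($I{\left(K,W \right)} = 9 - \frac{- 9 \left(W + 3 \cdot 4\right) W}{3} = 9 - \frac{- 9 \left(W + 12\right) W}{3} = 9 - \frac{- 9 \left(12 + W\right) W}{3} = 9 - \frac{\left(-108 - 9 W\right) W}{3} = 9 - \frac{W \left(-108 - 9 W\right)}{3}$)
$I{\left(-6,V \right)} \left(-28\right) - 0 = \left(9 + 3 \left(- \frac{1}{8}\right) \left(12 - \frac{1}{8}\right)\right) \left(-28\right) - 0 = \left(9 + 3 \left(- \frac{1}{8}\right) \frac{95}{8}\right) \left(-28\right) + 0 = \left(9 - \frac{285}{64}\right) \left(-28\right) + 0 = \frac{291}{64} \left(-28\right) + 0 = - \frac{2037}{16} + 0 = - \frac{2037}{16}$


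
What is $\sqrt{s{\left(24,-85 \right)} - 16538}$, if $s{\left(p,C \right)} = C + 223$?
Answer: $20 i \sqrt{41} \approx 128.06 i$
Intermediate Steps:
$s{\left(p,C \right)} = 223 + C$
$\sqrt{s{\left(24,-85 \right)} - 16538} = \sqrt{\left(223 - 85\right) - 16538} = \sqrt{138 - 16538} = \sqrt{-16400} = 20 i \sqrt{41}$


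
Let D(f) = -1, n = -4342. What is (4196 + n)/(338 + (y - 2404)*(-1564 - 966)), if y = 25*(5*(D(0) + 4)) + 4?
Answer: -73/2561794 ≈ -2.8496e-5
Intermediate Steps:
y = 379 (y = 25*(5*(-1 + 4)) + 4 = 25*(5*3) + 4 = 25*15 + 4 = 375 + 4 = 379)
(4196 + n)/(338 + (y - 2404)*(-1564 - 966)) = (4196 - 4342)/(338 + (379 - 2404)*(-1564 - 966)) = -146/(338 - 2025*(-2530)) = -146/(338 + 5123250) = -146/5123588 = -146*1/5123588 = -73/2561794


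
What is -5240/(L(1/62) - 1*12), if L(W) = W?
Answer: 324880/743 ≈ 437.25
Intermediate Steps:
-5240/(L(1/62) - 1*12) = -5240/(1/62 - 1*12) = -5240/(1/62 - 12) = -5240/(-743/62) = -5240*(-62/743) = 324880/743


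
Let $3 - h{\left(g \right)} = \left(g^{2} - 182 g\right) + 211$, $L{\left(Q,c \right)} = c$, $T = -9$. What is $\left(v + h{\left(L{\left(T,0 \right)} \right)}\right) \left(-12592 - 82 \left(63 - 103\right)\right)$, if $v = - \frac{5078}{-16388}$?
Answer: $\frac{7923641328}{4097} \approx 1.934 \cdot 10^{6}$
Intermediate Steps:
$v = \frac{2539}{8194}$ ($v = \left(-5078\right) \left(- \frac{1}{16388}\right) = \frac{2539}{8194} \approx 0.30986$)
$h{\left(g \right)} = -208 - g^{2} + 182 g$ ($h{\left(g \right)} = 3 - \left(\left(g^{2} - 182 g\right) + 211\right) = 3 - \left(211 + g^{2} - 182 g\right) = -208 - g^{2} + 182 g$)
$\left(v + h{\left(L{\left(T,0 \right)} \right)}\right) \left(-12592 - 82 \left(63 - 103\right)\right) = \left(\frac{2539}{8194} - 208\right) \left(-12592 - 82 \left(63 - 103\right)\right) = \left(\frac{2539}{8194} - 208\right) \left(-12592 - -3280\right) = \left(\frac{2539}{8194} + \left(-208 + 0 + 0\right)\right) \left(-12592 + 3280\right) = \left(\frac{2539}{8194} - 208\right) \left(-9312\right) = \left(- \frac{1701813}{8194}\right) \left(-9312\right) = \frac{7923641328}{4097}$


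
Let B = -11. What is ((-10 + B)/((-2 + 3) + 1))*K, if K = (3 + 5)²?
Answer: -672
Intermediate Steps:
K = 64 (K = 8² = 64)
((-10 + B)/((-2 + 3) + 1))*K = ((-10 - 11)/((-2 + 3) + 1))*64 = -21/(1 + 1)*64 = -21/2*64 = -672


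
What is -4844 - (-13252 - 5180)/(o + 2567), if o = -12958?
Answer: -50352436/10391 ≈ -4845.8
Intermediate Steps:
-4844 - (-13252 - 5180)/(o + 2567) = -4844 - (-13252 - 5180)/(-12958 + 2567) = -4844 - (-18432)/(-10391) = -4844 - (-18432)*(-1)/10391 = -4844 - 1*18432/10391 = -4844 - 18432/10391 = -50352436/10391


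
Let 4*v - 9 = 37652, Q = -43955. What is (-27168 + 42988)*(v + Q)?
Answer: -546418845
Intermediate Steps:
v = 37661/4 (v = 9/4 + (1/4)*37652 = 9/4 + 9413 = 37661/4 ≈ 9415.3)
(-27168 + 42988)*(v + Q) = (-27168 + 42988)*(37661/4 - 43955) = 15820*(-138159/4) = -546418845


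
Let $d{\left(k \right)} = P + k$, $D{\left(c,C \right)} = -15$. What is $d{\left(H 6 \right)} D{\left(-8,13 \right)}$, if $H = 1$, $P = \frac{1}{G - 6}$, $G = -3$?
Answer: $- \frac{265}{3} \approx -88.333$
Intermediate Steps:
$P = - \frac{1}{9}$ ($P = \frac{1}{-3 - 6} = \frac{1}{-9} = - \frac{1}{9} \approx -0.11111$)
$d{\left(k \right)} = - \frac{1}{9} + k$
$d{\left(H 6 \right)} D{\left(-8,13 \right)} = \left(- \frac{1}{9} + 1 \cdot 6\right) \left(-15\right) = \left(- \frac{1}{9} + 6\right) \left(-15\right) = \frac{53}{9} \left(-15\right) = - \frac{265}{3}$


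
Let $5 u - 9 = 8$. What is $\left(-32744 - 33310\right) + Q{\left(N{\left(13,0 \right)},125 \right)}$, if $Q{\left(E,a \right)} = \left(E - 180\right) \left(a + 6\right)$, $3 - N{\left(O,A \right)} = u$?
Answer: $- \frac{448432}{5} \approx -89686.0$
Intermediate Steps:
$u = \frac{17}{5}$ ($u = \frac{9}{5} + \frac{1}{5} \cdot 8 = \frac{9}{5} + \frac{8}{5} = \frac{17}{5} \approx 3.4$)
$N{\left(O,A \right)} = - \frac{2}{5}$ ($N{\left(O,A \right)} = 3 - \frac{17}{5} = - \frac{2}{5}$)
$Q{\left(E,a \right)} = \left(-180 + E\right) \left(6 + a\right)$
$\left(-32744 - 33310\right) + Q{\left(N{\left(13,0 \right)},125 \right)} = \left(-32744 - 33310\right) - \frac{118162}{5} = -66054 - \frac{118162}{5} = - \frac{448432}{5}$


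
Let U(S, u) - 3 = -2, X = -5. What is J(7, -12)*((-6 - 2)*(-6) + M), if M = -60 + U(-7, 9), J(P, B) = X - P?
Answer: 132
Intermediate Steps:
U(S, u) = 1 (U(S, u) = 3 - 2 = 1)
J(P, B) = -5 - P
M = -59 (M = -60 + 1 = -59)
J(7, -12)*((-6 - 2)*(-6) + M) = (-5 - 1*7)*((-6 - 2)*(-6) - 59) = (-5 - 7)*(-8*(-6) - 59) = -12*(48 - 59) = -12*(-11) = 132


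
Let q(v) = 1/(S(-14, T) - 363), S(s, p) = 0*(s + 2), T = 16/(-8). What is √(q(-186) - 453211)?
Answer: I*√493546782/33 ≈ 673.21*I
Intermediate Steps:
T = -2 (T = 16*(-⅛) = -2)
S(s, p) = 0 (S(s, p) = 0*(2 + s) = 0)
q(v) = -1/363 (q(v) = 1/(0 - 363) = 1/(-363) = -1/363)
√(q(-186) - 453211) = √(-1/363 - 453211) = √(-164515594/363) = I*√493546782/33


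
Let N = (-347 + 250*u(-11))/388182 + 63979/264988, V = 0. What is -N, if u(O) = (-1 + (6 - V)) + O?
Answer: -392678441/1659089868 ≈ -0.23668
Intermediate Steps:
u(O) = 5 + O (u(O) = (-1 + (6 - 1*0)) + O = (-1 + (6 + 0)) + O = (-1 + 6) + O = 5 + O)
N = 392678441/1659089868 (N = (-347 + 250*(5 - 11))/388182 + 63979/264988 = (-347 + 250*(-6))*(1/388182) + 63979*(1/264988) = (-347 - 1500)*(1/388182) + 63979/264988 = -1847*1/388182 + 63979/264988 = -1847/388182 + 63979/264988 = 392678441/1659089868 ≈ 0.23668)
-N = -1*392678441/1659089868 = -392678441/1659089868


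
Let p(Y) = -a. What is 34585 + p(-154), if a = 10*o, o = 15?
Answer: 34435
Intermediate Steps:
a = 150 (a = 10*15 = 150)
p(Y) = -150 (p(Y) = -1*150 = -150)
34585 + p(-154) = 34585 - 150 = 34435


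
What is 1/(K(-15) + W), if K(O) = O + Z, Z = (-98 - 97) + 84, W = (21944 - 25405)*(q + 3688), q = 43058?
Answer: -1/161788032 ≈ -6.1809e-9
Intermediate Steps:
W = -161787906 (W = (21944 - 25405)*(43058 + 3688) = -3461*46746 = -161787906)
Z = -111 (Z = -195 + 84 = -111)
K(O) = -111 + O (K(O) = O - 111 = -111 + O)
1/(K(-15) + W) = 1/((-111 - 15) - 161787906) = 1/(-126 - 161787906) = 1/(-161788032) = -1/161788032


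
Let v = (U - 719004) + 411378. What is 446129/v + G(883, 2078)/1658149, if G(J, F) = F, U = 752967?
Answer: 38982830201/38865354411 ≈ 1.0030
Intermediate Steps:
v = 445341 (v = (752967 - 719004) + 411378 = 33963 + 411378 = 445341)
446129/v + G(883, 2078)/1658149 = 446129/445341 + 2078/1658149 = 38982830201/38865354411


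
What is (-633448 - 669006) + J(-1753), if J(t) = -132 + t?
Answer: -1304339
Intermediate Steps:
(-633448 - 669006) + J(-1753) = (-633448 - 669006) + (-132 - 1753) = -1302454 - 1885 = -1304339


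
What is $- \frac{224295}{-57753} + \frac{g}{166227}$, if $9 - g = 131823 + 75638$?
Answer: $\frac{2811434401}{1066678659} \approx 2.6357$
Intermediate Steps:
$g = -207452$ ($g = 9 - \left(131823 + 75638\right) = 9 - 207461 = -207452$)
$- \frac{224295}{-57753} + \frac{g}{166227} = - \frac{224295}{-57753} - \frac{207452}{166227} = \left(-224295\right) \left(- \frac{1}{57753}\right) - \frac{207452}{166227} = \frac{74765}{19251} - \frac{207452}{166227} = \frac{2811434401}{1066678659}$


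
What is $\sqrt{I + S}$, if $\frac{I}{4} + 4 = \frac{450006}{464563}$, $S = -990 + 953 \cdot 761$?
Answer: $\frac{5 \sqrt{6252104980375419}}{464563} \approx 851.02$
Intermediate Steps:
$S = 724243$ ($S = -990 + 725233 = 724243$)
$I = - \frac{5632984}{464563}$ ($I = -16 + 4 \cdot \frac{450006}{464563} = -16 + \frac{1800024}{464563} = - \frac{5632984}{464563} \approx -12.125$)
$\sqrt{I + S} = \sqrt{- \frac{5632984}{464563} + 724243} = \sqrt{\frac{336450867825}{464563}} = \frac{5 \sqrt{6252104980375419}}{464563}$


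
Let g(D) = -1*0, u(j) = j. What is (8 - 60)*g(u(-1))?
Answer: 0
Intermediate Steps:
g(D) = 0
(8 - 60)*g(u(-1)) = (8 - 60)*0 = -52*0 = 0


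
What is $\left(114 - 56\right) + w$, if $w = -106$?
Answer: $-48$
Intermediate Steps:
$\left(114 - 56\right) + w = \left(114 - 56\right) - 106 = 58 - 106 = -48$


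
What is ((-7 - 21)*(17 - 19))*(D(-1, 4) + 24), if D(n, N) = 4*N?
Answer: 2240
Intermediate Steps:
((-7 - 21)*(17 - 19))*(D(-1, 4) + 24) = ((-7 - 21)*(17 - 19))*(4*4 + 24) = (-28*(-2))*(16 + 24) = 56*40 = 2240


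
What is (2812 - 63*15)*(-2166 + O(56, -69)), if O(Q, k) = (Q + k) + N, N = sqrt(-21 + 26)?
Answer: -4068193 + 1867*sqrt(5) ≈ -4.0640e+6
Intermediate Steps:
N = sqrt(5) ≈ 2.2361
O(Q, k) = Q + k + sqrt(5) (O(Q, k) = (Q + k) + sqrt(5) = Q + k + sqrt(5))
(2812 - 63*15)*(-2166 + O(56, -69)) = (2812 - 63*15)*(-2166 + (56 - 69 + sqrt(5))) = (2812 - 945)*(-2166 + (-13 + sqrt(5))) = 1867*(-2179 + sqrt(5)) = -4068193 + 1867*sqrt(5)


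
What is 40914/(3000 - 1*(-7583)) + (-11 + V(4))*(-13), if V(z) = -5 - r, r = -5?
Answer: 1554283/10583 ≈ 146.87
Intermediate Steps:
V(z) = 0 (V(z) = -5 - 1*(-5) = -5 + 5 = 0)
40914/(3000 - 1*(-7583)) + (-11 + V(4))*(-13) = 40914/(3000 - 1*(-7583)) + (-11 + 0)*(-13) = 40914/(3000 + 7583) - 11*(-13) = 40914/10583 + 143 = 1554283/10583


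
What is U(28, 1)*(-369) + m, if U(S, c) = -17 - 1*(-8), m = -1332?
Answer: 1989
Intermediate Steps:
U(S, c) = -9 (U(S, c) = -17 + 8 = -9)
U(28, 1)*(-369) + m = -9*(-369) - 1332 = 3321 - 1332 = 1989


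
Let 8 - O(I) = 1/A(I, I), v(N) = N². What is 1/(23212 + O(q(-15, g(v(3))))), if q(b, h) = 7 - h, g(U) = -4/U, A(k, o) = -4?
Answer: 4/92881 ≈ 4.3066e-5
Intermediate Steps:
O(I) = 33/4 (O(I) = 8 - 1/(-4) = 8 - 1*(-¼) = 8 + ¼ = 33/4)
1/(23212 + O(q(-15, g(v(3))))) = 1/(23212 + 33/4) = 1/(92881/4) = 4/92881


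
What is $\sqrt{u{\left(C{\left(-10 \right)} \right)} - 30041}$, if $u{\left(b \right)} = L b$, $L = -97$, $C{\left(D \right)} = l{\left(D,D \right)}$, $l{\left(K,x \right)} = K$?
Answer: $i \sqrt{29071} \approx 170.5 i$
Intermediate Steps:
$C{\left(D \right)} = D$
$u{\left(b \right)} = - 97 b$
$\sqrt{u{\left(C{\left(-10 \right)} \right)} - 30041} = \sqrt{\left(-97\right) \left(-10\right) - 30041} = \sqrt{970 - 30041} = \sqrt{-29071} = i \sqrt{29071}$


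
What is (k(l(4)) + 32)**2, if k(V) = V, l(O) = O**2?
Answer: 2304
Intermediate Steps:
(k(l(4)) + 32)**2 = (4**2 + 32)**2 = (16 + 32)**2 = 48**2 = 2304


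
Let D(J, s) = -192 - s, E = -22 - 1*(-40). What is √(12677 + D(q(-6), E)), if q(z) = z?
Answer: √12467 ≈ 111.66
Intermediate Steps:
E = 18 (E = -22 + 40 = 18)
√(12677 + D(q(-6), E)) = √(12677 + (-192 - 1*18)) = √(12677 + (-192 - 18)) = √(12677 - 210) = √12467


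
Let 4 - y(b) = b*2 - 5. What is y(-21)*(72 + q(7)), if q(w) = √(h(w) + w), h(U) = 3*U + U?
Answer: 3672 + 51*√35 ≈ 3973.7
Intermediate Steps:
h(U) = 4*U
q(w) = √5*√w (q(w) = √(4*w + w) = √(5*w) = √5*√w)
y(b) = 9 - 2*b (y(b) = 4 - (b*2 - 5) = 4 - (2*b - 5) = 4 - (-5 + 2*b) = 4 + (5 - 2*b) = 9 - 2*b)
y(-21)*(72 + q(7)) = (9 - 2*(-21))*(72 + √5*√7) = (9 + 42)*(72 + √35) = 51*(72 + √35) = 3672 + 51*√35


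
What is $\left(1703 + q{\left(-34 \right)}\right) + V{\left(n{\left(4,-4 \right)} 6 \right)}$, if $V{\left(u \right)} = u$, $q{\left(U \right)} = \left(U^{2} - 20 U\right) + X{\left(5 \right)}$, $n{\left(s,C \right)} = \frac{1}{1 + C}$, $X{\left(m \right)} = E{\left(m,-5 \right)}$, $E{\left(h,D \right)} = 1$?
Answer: $3538$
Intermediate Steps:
$X{\left(m \right)} = 1$
$q{\left(U \right)} = 1 + U^{2} - 20 U$ ($q{\left(U \right)} = \left(U^{2} - 20 U\right) + 1 = 1 + U^{2} - 20 U$)
$\left(1703 + q{\left(-34 \right)}\right) + V{\left(n{\left(4,-4 \right)} 6 \right)} = \left(1703 + \left(1 + \left(-34\right)^{2} - -680\right)\right) + \frac{1}{1 - 4} \cdot 6 = \left(1703 + \left(1 + 1156 + 680\right)\right) + \frac{1}{-3} \cdot 6 = \left(1703 + 1837\right) - 2 = 3540 - 2 = 3538$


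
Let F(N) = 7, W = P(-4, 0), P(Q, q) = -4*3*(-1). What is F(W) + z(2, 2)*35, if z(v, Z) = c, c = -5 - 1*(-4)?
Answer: -28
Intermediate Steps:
c = -1 (c = -5 + 4 = -1)
z(v, Z) = -1
P(Q, q) = 12 (P(Q, q) = -12*(-1) = 12)
W = 12
F(W) + z(2, 2)*35 = 7 - 1*35 = 7 - 35 = -28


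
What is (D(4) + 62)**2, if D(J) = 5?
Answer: 4489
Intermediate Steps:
(D(4) + 62)**2 = (5 + 62)**2 = 67**2 = 4489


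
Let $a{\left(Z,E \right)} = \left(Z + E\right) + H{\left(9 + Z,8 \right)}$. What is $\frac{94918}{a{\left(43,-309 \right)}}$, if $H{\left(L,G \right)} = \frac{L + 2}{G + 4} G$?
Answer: $- \frac{47459}{115} \approx -412.69$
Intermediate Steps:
$H{\left(L,G \right)} = \frac{G \left(2 + L\right)}{4 + G}$ ($H{\left(L,G \right)} = \frac{2 + L}{4 + G} G = \frac{G \left(2 + L\right)}{4 + G}$)
$a{\left(Z,E \right)} = \frac{22}{3} + E + \frac{5 Z}{3}$ ($a{\left(Z,E \right)} = \left(Z + E\right) + \frac{8 \left(2 + \left(9 + Z\right)\right)}{4 + 8} = \left(E + Z\right) + \frac{8 \left(11 + Z\right)}{12} = \left(E + Z\right) + 8 \cdot \frac{1}{12} \left(11 + Z\right) = \left(E + Z\right) + \left(\frac{22}{3} + \frac{2 Z}{3}\right) = \frac{22}{3} + E + \frac{5 Z}{3}$)
$\frac{94918}{a{\left(43,-309 \right)}} = \frac{94918}{\frac{22}{3} - 309 + \frac{5}{3} \cdot 43} = \frac{94918}{\frac{22}{3} - 309 + \frac{215}{3}} = \frac{94918}{-230} = 94918 \left(- \frac{1}{230}\right) = - \frac{47459}{115}$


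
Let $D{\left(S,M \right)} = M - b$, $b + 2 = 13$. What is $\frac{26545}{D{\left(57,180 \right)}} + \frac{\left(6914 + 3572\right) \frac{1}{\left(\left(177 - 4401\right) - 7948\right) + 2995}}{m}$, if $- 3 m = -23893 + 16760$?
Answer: $\frac{11820531969}{75256207} \approx 157.07$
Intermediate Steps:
$b = 11$ ($b = -2 + 13 = 11$)
$m = \frac{7133}{3}$ ($m = - \frac{-23893 + 16760}{3} = \left(- \frac{1}{3}\right) \left(-7133\right) = \frac{7133}{3} \approx 2377.7$)
$D{\left(S,M \right)} = -11 + M$ ($D{\left(S,M \right)} = M - 11 = -11 + M$)
$\frac{26545}{D{\left(57,180 \right)}} + \frac{\left(6914 + 3572\right) \frac{1}{\left(\left(177 - 4401\right) - 7948\right) + 2995}}{m} = \frac{26545}{-11 + 180} + \frac{\left(6914 + 3572\right) \frac{1}{\left(\left(177 - 4401\right) - 7948\right) + 2995}}{\frac{7133}{3}} = \frac{26545}{169} + \frac{10486}{\left(-4224 - 7948\right) + 2995} \cdot \frac{3}{7133} = 26545 \cdot \frac{1}{169} + \frac{10486}{-12172 + 2995} \cdot \frac{3}{7133} = \frac{26545}{169} + \frac{10486}{-9177} \cdot \frac{3}{7133} = \frac{26545}{169} + 10486 \left(- \frac{1}{9177}\right) \frac{3}{7133} = \frac{26545}{169} - \frac{214}{445303} = \frac{11820531969}{75256207}$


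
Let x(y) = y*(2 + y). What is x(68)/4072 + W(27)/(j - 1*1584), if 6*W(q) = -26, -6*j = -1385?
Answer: 4844039/4132571 ≈ 1.1722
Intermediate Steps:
j = 1385/6 (j = -⅙*(-1385) = 1385/6 ≈ 230.83)
W(q) = -13/3 (W(q) = (⅙)*(-26) = -13/3)
x(68)/4072 + W(27)/(j - 1*1584) = (68*(2 + 68))/4072 - 13/(3*(1385/6 - 1*1584)) = (68*70)*(1/4072) - 13/(3*(1385/6 - 1584)) = 4760*(1/4072) - 13/(3*(-8119/6)) = 595/509 - 13/3*(-6/8119) = 595/509 + 26/8119 = 4844039/4132571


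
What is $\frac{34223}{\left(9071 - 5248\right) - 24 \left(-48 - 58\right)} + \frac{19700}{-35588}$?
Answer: $\frac{273124556}{56647199} \approx 4.8215$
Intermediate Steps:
$\frac{34223}{\left(9071 - 5248\right) - 24 \left(-48 - 58\right)} + \frac{19700}{-35588} = \frac{34223}{3823 - -2544} + 19700 \left(- \frac{1}{35588}\right) = \frac{34223}{3823 + 2544} - \frac{4925}{8897} = \frac{34223}{6367} - \frac{4925}{8897} = \frac{273124556}{56647199}$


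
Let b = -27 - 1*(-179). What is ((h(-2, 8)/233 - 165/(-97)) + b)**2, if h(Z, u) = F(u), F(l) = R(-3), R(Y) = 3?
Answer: 12069287431744/510805201 ≈ 23628.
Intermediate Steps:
F(l) = 3
h(Z, u) = 3
b = 152 (b = -27 + 179 = 152)
((h(-2, 8)/233 - 165/(-97)) + b)**2 = ((3/233 - 165/(-97)) + 152)**2 = ((3*(1/233) - 165*(-1/97)) + 152)**2 = ((3/233 + 165/97) + 152)**2 = (38736/22601 + 152)**2 = (3474088/22601)**2 = 12069287431744/510805201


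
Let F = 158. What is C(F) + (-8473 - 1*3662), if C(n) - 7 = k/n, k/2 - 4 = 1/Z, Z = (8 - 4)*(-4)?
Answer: -15329729/1264 ≈ -12128.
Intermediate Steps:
Z = -16 (Z = 4*(-4) = -16)
k = 63/8 (k = 8 + 2/(-16) = 8 + 2*(-1/16) = 8 - ⅛ = 63/8 ≈ 7.8750)
C(n) = 7 + 63/(8*n)
C(F) + (-8473 - 1*3662) = (7 + (63/8)/158) + (-8473 - 1*3662) = (7 + (63/8)*(1/158)) + (-8473 - 3662) = (7 + 63/1264) - 12135 = 8911/1264 - 12135 = -15329729/1264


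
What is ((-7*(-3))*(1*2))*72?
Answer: 3024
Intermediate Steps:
((-7*(-3))*(1*2))*72 = (21*2)*72 = 42*72 = 3024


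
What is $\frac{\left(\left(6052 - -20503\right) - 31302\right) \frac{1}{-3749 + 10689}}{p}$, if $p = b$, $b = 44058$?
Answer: $- \frac{4747}{305762520} \approx -1.5525 \cdot 10^{-5}$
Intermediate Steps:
$p = 44058$
$\frac{\left(\left(6052 - -20503\right) - 31302\right) \frac{1}{-3749 + 10689}}{p} = \frac{\left(\left(6052 - -20503\right) - 31302\right) \frac{1}{-3749 + 10689}}{44058} = \frac{\left(6052 + 20503\right) - 31302}{6940} \cdot \frac{1}{44058} = \left(26555 - 31302\right) \frac{1}{6940} \cdot \frac{1}{44058} = \left(-4747\right) \frac{1}{6940} \cdot \frac{1}{44058} = \left(- \frac{4747}{6940}\right) \frac{1}{44058} = - \frac{4747}{305762520}$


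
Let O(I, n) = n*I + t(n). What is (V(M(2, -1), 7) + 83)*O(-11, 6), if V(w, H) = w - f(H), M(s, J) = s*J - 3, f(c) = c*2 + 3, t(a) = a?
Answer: -3660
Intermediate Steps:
f(c) = 3 + 2*c (f(c) = 2*c + 3 = 3 + 2*c)
M(s, J) = -3 + J*s (M(s, J) = J*s - 3 = -3 + J*s)
O(I, n) = n + I*n (O(I, n) = n*I + n = I*n + n = n + I*n)
V(w, H) = -3 + w - 2*H (V(w, H) = w - (3 + 2*H) = w + (-3 - 2*H) = -3 + w - 2*H)
(V(M(2, -1), 7) + 83)*O(-11, 6) = ((-3 + (-3 - 1*2) - 2*7) + 83)*(6*(1 - 11)) = ((-3 + (-3 - 2) - 14) + 83)*(6*(-10)) = ((-3 - 5 - 14) + 83)*(-60) = (-22 + 83)*(-60) = 61*(-60) = -3660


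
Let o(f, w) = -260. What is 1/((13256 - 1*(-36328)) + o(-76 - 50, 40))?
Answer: 1/49324 ≈ 2.0274e-5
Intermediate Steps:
1/((13256 - 1*(-36328)) + o(-76 - 50, 40)) = 1/((13256 - 1*(-36328)) - 260) = 1/((13256 + 36328) - 260) = 1/(49584 - 260) = 1/49324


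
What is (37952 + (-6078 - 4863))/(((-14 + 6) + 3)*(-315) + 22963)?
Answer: 27011/24538 ≈ 1.1008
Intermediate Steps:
(37952 + (-6078 - 4863))/(((-14 + 6) + 3)*(-315) + 22963) = (37952 - 10941)/((-8 + 3)*(-315) + 22963) = 27011/(-5*(-315) + 22963) = 27011/(1575 + 22963) = 27011/24538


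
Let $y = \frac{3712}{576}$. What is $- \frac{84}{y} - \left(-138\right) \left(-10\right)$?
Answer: $- \frac{40398}{29} \approx -1393.0$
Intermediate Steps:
$y = \frac{58}{9}$ ($y = 3712 \cdot \frac{1}{576} = \frac{58}{9} \approx 6.4444$)
$- \frac{84}{y} - \left(-138\right) \left(-10\right) = - \frac{84}{\frac{58}{9}} - \left(-138\right) \left(-10\right) = \left(-84\right) \frac{9}{58} - 1380 = - \frac{378}{29} - 1380 = - \frac{40398}{29}$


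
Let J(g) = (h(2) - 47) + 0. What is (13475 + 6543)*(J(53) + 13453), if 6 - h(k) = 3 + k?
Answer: 268381326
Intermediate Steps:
h(k) = 3 - k (h(k) = 6 - (3 + k) = 6 + (-3 - k) = 3 - k)
J(g) = -46 (J(g) = ((3 - 1*2) - 47) + 0 = ((3 - 2) - 47) + 0 = (1 - 47) + 0 = -46 + 0 = -46)
(13475 + 6543)*(J(53) + 13453) = (13475 + 6543)*(-46 + 13453) = 20018*13407 = 268381326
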